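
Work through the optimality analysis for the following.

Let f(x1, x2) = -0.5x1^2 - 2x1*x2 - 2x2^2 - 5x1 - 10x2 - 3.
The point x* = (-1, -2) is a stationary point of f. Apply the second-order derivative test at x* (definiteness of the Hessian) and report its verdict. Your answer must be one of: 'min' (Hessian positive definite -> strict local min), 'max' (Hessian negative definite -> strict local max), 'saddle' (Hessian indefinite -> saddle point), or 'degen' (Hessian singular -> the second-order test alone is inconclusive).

Compute the Hessian H = grad^2 f:
  H = [[-1, -2], [-2, -4]]
Verify stationarity: grad f(x*) = H x* + g = (0, 0).
Eigenvalues of H: -5, 0.
H has a zero eigenvalue (singular; negative semidefinite but not definite), so H is neither positive definite, negative definite, nor indefinite. The second-order test alone is inconclusive -> degen.
(Indeed, f is constant along the null direction of H through x*, so x* is not a strict local extremum.)

degen


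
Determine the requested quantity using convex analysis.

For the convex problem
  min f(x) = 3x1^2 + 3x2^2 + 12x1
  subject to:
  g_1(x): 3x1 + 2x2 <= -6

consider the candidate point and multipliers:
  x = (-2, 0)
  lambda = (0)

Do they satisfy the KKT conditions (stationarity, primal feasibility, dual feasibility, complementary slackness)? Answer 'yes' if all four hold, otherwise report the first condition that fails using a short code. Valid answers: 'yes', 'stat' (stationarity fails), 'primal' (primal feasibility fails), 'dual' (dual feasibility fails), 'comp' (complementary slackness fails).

Gradient of f: grad f(x) = Q x + c = (0, 0)
Constraint values g_i(x) = a_i^T x - b_i:
  g_1((-2, 0)) = 0
Stationarity residual: grad f(x) + sum_i lambda_i a_i = (0, 0)
  -> stationarity OK
Primal feasibility (all g_i <= 0): OK
Dual feasibility (all lambda_i >= 0): OK
Complementary slackness (lambda_i * g_i(x) = 0 for all i): OK

Verdict: yes, KKT holds.

yes


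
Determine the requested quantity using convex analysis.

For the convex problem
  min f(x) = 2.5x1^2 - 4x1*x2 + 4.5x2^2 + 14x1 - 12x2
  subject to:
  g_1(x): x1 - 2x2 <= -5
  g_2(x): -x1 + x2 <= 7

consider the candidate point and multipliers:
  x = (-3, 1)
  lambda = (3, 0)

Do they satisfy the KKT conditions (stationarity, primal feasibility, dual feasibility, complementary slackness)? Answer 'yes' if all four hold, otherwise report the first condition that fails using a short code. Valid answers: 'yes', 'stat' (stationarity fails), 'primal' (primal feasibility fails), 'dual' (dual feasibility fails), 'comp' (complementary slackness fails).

Gradient of f: grad f(x) = Q x + c = (-5, 9)
Constraint values g_i(x) = a_i^T x - b_i:
  g_1((-3, 1)) = 0
  g_2((-3, 1)) = -3
Stationarity residual: grad f(x) + sum_i lambda_i a_i = (-2, 3)
  -> stationarity FAILS
Primal feasibility (all g_i <= 0): OK
Dual feasibility (all lambda_i >= 0): OK
Complementary slackness (lambda_i * g_i(x) = 0 for all i): OK

Verdict: the first failing condition is stationarity -> stat.

stat


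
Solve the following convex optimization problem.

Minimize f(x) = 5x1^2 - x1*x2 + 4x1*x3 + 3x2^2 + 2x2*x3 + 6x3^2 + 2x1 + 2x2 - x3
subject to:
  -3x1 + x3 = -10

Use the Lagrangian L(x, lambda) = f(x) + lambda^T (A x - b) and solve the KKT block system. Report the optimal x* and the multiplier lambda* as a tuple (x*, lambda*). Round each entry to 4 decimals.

Form the Lagrangian:
  L(x, lambda) = (1/2) x^T Q x + c^T x + lambda^T (A x - b)
Stationarity (grad_x L = 0): Q x + c + A^T lambda = 0.
Primal feasibility: A x = b.

This gives the KKT block system:
  [ Q   A^T ] [ x     ]   [-c ]
  [ A    0  ] [ lambda ] = [ b ]

Solving the linear system:
  x*      = (2.8005, 0.6663, -1.5985)
  lambda* = (7.6481)
  f(x*)   = 42.5067

x* = (2.8005, 0.6663, -1.5985), lambda* = (7.6481)


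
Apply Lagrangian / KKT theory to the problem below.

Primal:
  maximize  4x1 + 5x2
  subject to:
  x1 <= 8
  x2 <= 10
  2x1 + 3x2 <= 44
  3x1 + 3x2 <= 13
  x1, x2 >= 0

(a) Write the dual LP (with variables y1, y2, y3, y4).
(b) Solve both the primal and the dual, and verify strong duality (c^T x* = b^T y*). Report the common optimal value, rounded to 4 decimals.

The standard primal-dual pair for 'max c^T x s.t. A x <= b, x >= 0' is:
  Dual:  min b^T y  s.t.  A^T y >= c,  y >= 0.

So the dual LP is:
  minimize  8y1 + 10y2 + 44y3 + 13y4
  subject to:
    y1 + 2y3 + 3y4 >= 4
    y2 + 3y3 + 3y4 >= 5
    y1, y2, y3, y4 >= 0

Solving the primal: x* = (0, 4.3333).
  primal value c^T x* = 21.6667.
Solving the dual: y* = (0, 0, 0, 1.6667).
  dual value b^T y* = 21.6667.
Strong duality: c^T x* = b^T y*. Confirmed.

21.6667


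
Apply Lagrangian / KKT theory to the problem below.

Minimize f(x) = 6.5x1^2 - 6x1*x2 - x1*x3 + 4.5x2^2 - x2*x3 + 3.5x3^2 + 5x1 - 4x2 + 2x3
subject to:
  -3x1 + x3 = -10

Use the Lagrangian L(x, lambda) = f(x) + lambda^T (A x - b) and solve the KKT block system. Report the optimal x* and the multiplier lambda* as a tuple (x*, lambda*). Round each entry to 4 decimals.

Form the Lagrangian:
  L(x, lambda) = (1/2) x^T Q x + c^T x + lambda^T (A x - b)
Stationarity (grad_x L = 0): Q x + c + A^T lambda = 0.
Primal feasibility: A x = b.

This gives the KKT block system:
  [ Q   A^T ] [ x     ]   [-c ]
  [ A    0  ] [ lambda ] = [ b ]

Solving the linear system:
  x*      = (3, 2.3333, -1)
  lambda* = (10.3333)
  f(x*)   = 53.5

x* = (3, 2.3333, -1), lambda* = (10.3333)


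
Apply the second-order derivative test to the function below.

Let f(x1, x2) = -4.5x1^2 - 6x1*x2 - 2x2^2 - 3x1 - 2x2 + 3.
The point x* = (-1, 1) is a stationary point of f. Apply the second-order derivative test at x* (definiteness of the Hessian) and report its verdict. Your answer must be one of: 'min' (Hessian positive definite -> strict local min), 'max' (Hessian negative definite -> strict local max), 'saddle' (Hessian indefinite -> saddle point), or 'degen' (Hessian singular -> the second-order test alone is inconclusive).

Compute the Hessian H = grad^2 f:
  H = [[-9, -6], [-6, -4]]
Verify stationarity: grad f(x*) = H x* + g = (0, 0).
Eigenvalues of H: -13, 0.
H has a zero eigenvalue (singular; negative semidefinite but not definite), so H is neither positive definite, negative definite, nor indefinite. The second-order test alone is inconclusive -> degen.
(Indeed, f is constant along the null direction of H through x*, so x* is not a strict local extremum.)

degen


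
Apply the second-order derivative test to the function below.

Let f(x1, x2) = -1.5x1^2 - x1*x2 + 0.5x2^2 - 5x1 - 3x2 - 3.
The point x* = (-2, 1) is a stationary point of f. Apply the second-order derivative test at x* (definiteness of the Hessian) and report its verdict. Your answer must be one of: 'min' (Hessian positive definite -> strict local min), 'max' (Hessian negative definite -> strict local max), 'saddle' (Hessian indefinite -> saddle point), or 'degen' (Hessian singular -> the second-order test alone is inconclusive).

Compute the Hessian H = grad^2 f:
  H = [[-3, -1], [-1, 1]]
Verify stationarity: grad f(x*) = H x* + g = (0, 0).
Eigenvalues of H: -3.2361, 1.2361.
Eigenvalues have mixed signs, so H is indefinite -> x* is a saddle point.

saddle


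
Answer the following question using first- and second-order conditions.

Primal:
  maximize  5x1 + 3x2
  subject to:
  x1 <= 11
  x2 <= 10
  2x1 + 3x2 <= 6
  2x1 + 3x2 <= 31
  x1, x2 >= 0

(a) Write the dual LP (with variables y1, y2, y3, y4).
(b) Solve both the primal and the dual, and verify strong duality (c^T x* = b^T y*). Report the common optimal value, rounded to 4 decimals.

The standard primal-dual pair for 'max c^T x s.t. A x <= b, x >= 0' is:
  Dual:  min b^T y  s.t.  A^T y >= c,  y >= 0.

So the dual LP is:
  minimize  11y1 + 10y2 + 6y3 + 31y4
  subject to:
    y1 + 2y3 + 2y4 >= 5
    y2 + 3y3 + 3y4 >= 3
    y1, y2, y3, y4 >= 0

Solving the primal: x* = (3, 0).
  primal value c^T x* = 15.
Solving the dual: y* = (0, 0, 2.5, 0).
  dual value b^T y* = 15.
Strong duality: c^T x* = b^T y*. Confirmed.

15


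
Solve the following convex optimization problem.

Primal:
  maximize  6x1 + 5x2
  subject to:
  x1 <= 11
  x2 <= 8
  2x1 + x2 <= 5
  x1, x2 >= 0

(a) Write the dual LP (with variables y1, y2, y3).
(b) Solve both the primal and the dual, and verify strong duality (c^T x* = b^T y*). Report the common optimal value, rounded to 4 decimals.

The standard primal-dual pair for 'max c^T x s.t. A x <= b, x >= 0' is:
  Dual:  min b^T y  s.t.  A^T y >= c,  y >= 0.

So the dual LP is:
  minimize  11y1 + 8y2 + 5y3
  subject to:
    y1 + 2y3 >= 6
    y2 + y3 >= 5
    y1, y2, y3 >= 0

Solving the primal: x* = (0, 5).
  primal value c^T x* = 25.
Solving the dual: y* = (0, 0, 5).
  dual value b^T y* = 25.
Strong duality: c^T x* = b^T y*. Confirmed.

25


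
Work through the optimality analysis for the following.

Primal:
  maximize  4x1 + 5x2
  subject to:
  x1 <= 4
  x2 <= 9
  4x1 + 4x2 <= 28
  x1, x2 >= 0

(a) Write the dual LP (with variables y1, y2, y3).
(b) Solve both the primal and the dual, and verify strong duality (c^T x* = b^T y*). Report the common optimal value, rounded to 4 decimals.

The standard primal-dual pair for 'max c^T x s.t. A x <= b, x >= 0' is:
  Dual:  min b^T y  s.t.  A^T y >= c,  y >= 0.

So the dual LP is:
  minimize  4y1 + 9y2 + 28y3
  subject to:
    y1 + 4y3 >= 4
    y2 + 4y3 >= 5
    y1, y2, y3 >= 0

Solving the primal: x* = (0, 7).
  primal value c^T x* = 35.
Solving the dual: y* = (0, 0, 1.25).
  dual value b^T y* = 35.
Strong duality: c^T x* = b^T y*. Confirmed.

35


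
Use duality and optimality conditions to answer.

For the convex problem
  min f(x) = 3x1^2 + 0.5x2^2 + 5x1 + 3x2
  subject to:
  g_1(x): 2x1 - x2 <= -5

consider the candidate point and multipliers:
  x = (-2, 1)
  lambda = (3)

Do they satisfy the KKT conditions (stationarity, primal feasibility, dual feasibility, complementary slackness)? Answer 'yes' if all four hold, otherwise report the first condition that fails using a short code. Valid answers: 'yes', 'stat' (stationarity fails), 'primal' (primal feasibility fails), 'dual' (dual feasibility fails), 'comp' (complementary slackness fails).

Gradient of f: grad f(x) = Q x + c = (-7, 4)
Constraint values g_i(x) = a_i^T x - b_i:
  g_1((-2, 1)) = 0
Stationarity residual: grad f(x) + sum_i lambda_i a_i = (-1, 1)
  -> stationarity FAILS
Primal feasibility (all g_i <= 0): OK
Dual feasibility (all lambda_i >= 0): OK
Complementary slackness (lambda_i * g_i(x) = 0 for all i): OK

Verdict: the first failing condition is stationarity -> stat.

stat


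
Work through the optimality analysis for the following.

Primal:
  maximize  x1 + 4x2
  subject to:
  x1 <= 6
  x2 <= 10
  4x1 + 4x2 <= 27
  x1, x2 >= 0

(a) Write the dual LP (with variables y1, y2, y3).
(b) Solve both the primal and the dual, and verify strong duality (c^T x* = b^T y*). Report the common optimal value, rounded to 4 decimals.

The standard primal-dual pair for 'max c^T x s.t. A x <= b, x >= 0' is:
  Dual:  min b^T y  s.t.  A^T y >= c,  y >= 0.

So the dual LP is:
  minimize  6y1 + 10y2 + 27y3
  subject to:
    y1 + 4y3 >= 1
    y2 + 4y3 >= 4
    y1, y2, y3 >= 0

Solving the primal: x* = (0, 6.75).
  primal value c^T x* = 27.
Solving the dual: y* = (0, 0, 1).
  dual value b^T y* = 27.
Strong duality: c^T x* = b^T y*. Confirmed.

27


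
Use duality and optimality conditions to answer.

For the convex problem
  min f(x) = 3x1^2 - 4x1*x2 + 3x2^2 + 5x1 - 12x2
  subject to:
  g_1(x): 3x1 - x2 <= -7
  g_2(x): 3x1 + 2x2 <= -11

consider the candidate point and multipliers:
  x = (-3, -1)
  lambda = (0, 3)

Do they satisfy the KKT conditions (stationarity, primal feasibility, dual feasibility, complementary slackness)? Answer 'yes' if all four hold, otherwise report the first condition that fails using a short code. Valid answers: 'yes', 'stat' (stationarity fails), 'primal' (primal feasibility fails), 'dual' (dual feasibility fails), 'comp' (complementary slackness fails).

Gradient of f: grad f(x) = Q x + c = (-9, -6)
Constraint values g_i(x) = a_i^T x - b_i:
  g_1((-3, -1)) = -1
  g_2((-3, -1)) = 0
Stationarity residual: grad f(x) + sum_i lambda_i a_i = (0, 0)
  -> stationarity OK
Primal feasibility (all g_i <= 0): OK
Dual feasibility (all lambda_i >= 0): OK
Complementary slackness (lambda_i * g_i(x) = 0 for all i): OK

Verdict: yes, KKT holds.

yes


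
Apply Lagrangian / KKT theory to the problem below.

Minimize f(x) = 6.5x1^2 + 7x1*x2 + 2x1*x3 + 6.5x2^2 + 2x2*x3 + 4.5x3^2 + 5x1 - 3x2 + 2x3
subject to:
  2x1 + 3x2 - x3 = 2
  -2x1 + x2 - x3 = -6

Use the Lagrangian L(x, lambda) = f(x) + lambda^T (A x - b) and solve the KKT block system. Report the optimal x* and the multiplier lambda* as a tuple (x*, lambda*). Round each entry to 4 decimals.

Form the Lagrangian:
  L(x, lambda) = (1/2) x^T Q x + c^T x + lambda^T (A x - b)
Stationarity (grad_x L = 0): Q x + c + A^T lambda = 0.
Primal feasibility: A x = b.

This gives the KKT block system:
  [ Q   A^T ] [ x     ]   [-c ]
  [ A    0  ] [ lambda ] = [ b ]

Solving the linear system:
  x*      = (2.4619, -0.9239, 0.1523)
  lambda* = (-4.4873, 10.934)
  f(x*)   = 44.9822

x* = (2.4619, -0.9239, 0.1523), lambda* = (-4.4873, 10.934)


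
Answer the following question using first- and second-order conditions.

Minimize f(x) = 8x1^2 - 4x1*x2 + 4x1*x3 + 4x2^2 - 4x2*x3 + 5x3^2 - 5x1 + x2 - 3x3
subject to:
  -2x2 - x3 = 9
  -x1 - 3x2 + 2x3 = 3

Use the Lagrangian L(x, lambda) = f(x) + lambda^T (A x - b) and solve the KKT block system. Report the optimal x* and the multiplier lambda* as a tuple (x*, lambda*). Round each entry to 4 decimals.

Form the Lagrangian:
  L(x, lambda) = (1/2) x^T Q x + c^T x + lambda^T (A x - b)
Stationarity (grad_x L = 0): Q x + c + A^T lambda = 0.
Primal feasibility: A x = b.

This gives the KKT block system:
  [ Q   A^T ] [ x     ]   [-c ]
  [ A    0  ] [ lambda ] = [ b ]

Solving the linear system:
  x*      = (0.4547, -3.065, -2.8701)
  lambda* = (-11.5118, 3.0551)
  f(x*)   = 48.8563

x* = (0.4547, -3.065, -2.8701), lambda* = (-11.5118, 3.0551)


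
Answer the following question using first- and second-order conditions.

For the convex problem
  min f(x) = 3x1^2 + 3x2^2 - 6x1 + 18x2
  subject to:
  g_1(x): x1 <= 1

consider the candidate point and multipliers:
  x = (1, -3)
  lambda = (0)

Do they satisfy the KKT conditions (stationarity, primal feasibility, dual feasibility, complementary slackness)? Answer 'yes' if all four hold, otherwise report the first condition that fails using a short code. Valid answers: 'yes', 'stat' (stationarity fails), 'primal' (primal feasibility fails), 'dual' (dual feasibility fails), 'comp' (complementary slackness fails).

Gradient of f: grad f(x) = Q x + c = (0, 0)
Constraint values g_i(x) = a_i^T x - b_i:
  g_1((1, -3)) = 0
Stationarity residual: grad f(x) + sum_i lambda_i a_i = (0, 0)
  -> stationarity OK
Primal feasibility (all g_i <= 0): OK
Dual feasibility (all lambda_i >= 0): OK
Complementary slackness (lambda_i * g_i(x) = 0 for all i): OK

Verdict: yes, KKT holds.

yes


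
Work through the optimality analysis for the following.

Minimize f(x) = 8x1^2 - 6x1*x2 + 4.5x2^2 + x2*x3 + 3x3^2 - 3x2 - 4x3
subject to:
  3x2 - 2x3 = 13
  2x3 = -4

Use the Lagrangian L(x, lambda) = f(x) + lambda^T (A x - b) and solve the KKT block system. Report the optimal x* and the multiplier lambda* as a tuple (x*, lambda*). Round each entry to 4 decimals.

Form the Lagrangian:
  L(x, lambda) = (1/2) x^T Q x + c^T x + lambda^T (A x - b)
Stationarity (grad_x L = 0): Q x + c + A^T lambda = 0.
Primal feasibility: A x = b.

This gives the KKT block system:
  [ Q   A^T ] [ x     ]   [-c ]
  [ A    0  ] [ lambda ] = [ b ]

Solving the linear system:
  x*      = (1.125, 3, -2)
  lambda* = (-5.0833, 1.4167)
  f(x*)   = 35.375

x* = (1.125, 3, -2), lambda* = (-5.0833, 1.4167)


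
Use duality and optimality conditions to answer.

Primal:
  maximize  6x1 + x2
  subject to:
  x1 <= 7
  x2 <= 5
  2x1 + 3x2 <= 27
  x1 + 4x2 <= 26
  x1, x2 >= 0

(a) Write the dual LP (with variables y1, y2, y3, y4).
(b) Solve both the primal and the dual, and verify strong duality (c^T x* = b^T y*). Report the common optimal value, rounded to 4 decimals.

The standard primal-dual pair for 'max c^T x s.t. A x <= b, x >= 0' is:
  Dual:  min b^T y  s.t.  A^T y >= c,  y >= 0.

So the dual LP is:
  minimize  7y1 + 5y2 + 27y3 + 26y4
  subject to:
    y1 + 2y3 + y4 >= 6
    y2 + 3y3 + 4y4 >= 1
    y1, y2, y3, y4 >= 0

Solving the primal: x* = (7, 4.3333).
  primal value c^T x* = 46.3333.
Solving the dual: y* = (5.3333, 0, 0.3333, 0).
  dual value b^T y* = 46.3333.
Strong duality: c^T x* = b^T y*. Confirmed.

46.3333


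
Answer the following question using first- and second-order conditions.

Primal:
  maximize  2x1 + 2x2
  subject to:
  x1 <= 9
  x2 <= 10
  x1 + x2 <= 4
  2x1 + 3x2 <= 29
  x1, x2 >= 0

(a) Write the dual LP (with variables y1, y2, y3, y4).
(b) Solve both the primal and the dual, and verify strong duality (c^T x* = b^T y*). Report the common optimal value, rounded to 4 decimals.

The standard primal-dual pair for 'max c^T x s.t. A x <= b, x >= 0' is:
  Dual:  min b^T y  s.t.  A^T y >= c,  y >= 0.

So the dual LP is:
  minimize  9y1 + 10y2 + 4y3 + 29y4
  subject to:
    y1 + y3 + 2y4 >= 2
    y2 + y3 + 3y4 >= 2
    y1, y2, y3, y4 >= 0

Solving the primal: x* = (4, 0).
  primal value c^T x* = 8.
Solving the dual: y* = (0, 0, 2, 0).
  dual value b^T y* = 8.
Strong duality: c^T x* = b^T y*. Confirmed.

8


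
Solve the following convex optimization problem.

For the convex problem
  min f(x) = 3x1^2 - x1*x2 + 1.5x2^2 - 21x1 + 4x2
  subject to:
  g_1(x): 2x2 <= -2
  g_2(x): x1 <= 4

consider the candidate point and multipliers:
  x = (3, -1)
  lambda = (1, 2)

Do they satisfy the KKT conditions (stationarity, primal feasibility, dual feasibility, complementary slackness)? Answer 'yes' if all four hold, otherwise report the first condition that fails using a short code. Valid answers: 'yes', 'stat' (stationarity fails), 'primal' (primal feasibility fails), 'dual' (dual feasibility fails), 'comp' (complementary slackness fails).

Gradient of f: grad f(x) = Q x + c = (-2, -2)
Constraint values g_i(x) = a_i^T x - b_i:
  g_1((3, -1)) = 0
  g_2((3, -1)) = -1
Stationarity residual: grad f(x) + sum_i lambda_i a_i = (0, 0)
  -> stationarity OK
Primal feasibility (all g_i <= 0): OK
Dual feasibility (all lambda_i >= 0): OK
Complementary slackness (lambda_i * g_i(x) = 0 for all i): FAILS

Verdict: the first failing condition is complementary_slackness -> comp.

comp


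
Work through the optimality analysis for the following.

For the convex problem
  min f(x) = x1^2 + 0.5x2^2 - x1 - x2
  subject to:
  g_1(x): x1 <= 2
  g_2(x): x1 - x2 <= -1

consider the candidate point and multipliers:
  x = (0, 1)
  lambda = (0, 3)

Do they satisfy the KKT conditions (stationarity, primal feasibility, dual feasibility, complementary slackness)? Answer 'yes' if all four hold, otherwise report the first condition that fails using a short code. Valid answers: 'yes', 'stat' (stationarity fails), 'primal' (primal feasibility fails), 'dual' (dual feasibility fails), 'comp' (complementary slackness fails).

Gradient of f: grad f(x) = Q x + c = (-1, 0)
Constraint values g_i(x) = a_i^T x - b_i:
  g_1((0, 1)) = -2
  g_2((0, 1)) = 0
Stationarity residual: grad f(x) + sum_i lambda_i a_i = (2, -3)
  -> stationarity FAILS
Primal feasibility (all g_i <= 0): OK
Dual feasibility (all lambda_i >= 0): OK
Complementary slackness (lambda_i * g_i(x) = 0 for all i): OK

Verdict: the first failing condition is stationarity -> stat.

stat


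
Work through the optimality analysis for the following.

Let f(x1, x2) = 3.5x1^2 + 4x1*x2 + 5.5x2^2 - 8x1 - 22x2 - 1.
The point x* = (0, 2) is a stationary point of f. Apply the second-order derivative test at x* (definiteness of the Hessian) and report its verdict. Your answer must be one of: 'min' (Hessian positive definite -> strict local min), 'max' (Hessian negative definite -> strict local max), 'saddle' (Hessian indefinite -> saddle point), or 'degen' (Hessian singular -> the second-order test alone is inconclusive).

Compute the Hessian H = grad^2 f:
  H = [[7, 4], [4, 11]]
Verify stationarity: grad f(x*) = H x* + g = (0, 0).
Eigenvalues of H: 4.5279, 13.4721.
Both eigenvalues > 0, so H is positive definite -> x* is a strict local min.

min


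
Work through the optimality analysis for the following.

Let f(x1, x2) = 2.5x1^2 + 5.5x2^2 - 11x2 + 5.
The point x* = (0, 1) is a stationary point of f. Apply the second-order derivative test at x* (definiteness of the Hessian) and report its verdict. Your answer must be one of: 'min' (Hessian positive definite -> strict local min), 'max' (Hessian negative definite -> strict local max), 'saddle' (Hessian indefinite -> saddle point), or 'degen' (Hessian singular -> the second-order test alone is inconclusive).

Compute the Hessian H = grad^2 f:
  H = [[5, 0], [0, 11]]
Verify stationarity: grad f(x*) = H x* + g = (0, 0).
Eigenvalues of H: 5, 11.
Both eigenvalues > 0, so H is positive definite -> x* is a strict local min.

min


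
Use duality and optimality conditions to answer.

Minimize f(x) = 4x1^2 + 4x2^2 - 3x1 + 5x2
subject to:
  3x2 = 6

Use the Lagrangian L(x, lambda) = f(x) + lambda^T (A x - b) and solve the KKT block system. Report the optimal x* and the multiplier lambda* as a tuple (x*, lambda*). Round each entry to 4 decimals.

Form the Lagrangian:
  L(x, lambda) = (1/2) x^T Q x + c^T x + lambda^T (A x - b)
Stationarity (grad_x L = 0): Q x + c + A^T lambda = 0.
Primal feasibility: A x = b.

This gives the KKT block system:
  [ Q   A^T ] [ x     ]   [-c ]
  [ A    0  ] [ lambda ] = [ b ]

Solving the linear system:
  x*      = (0.375, 2)
  lambda* = (-7)
  f(x*)   = 25.4375

x* = (0.375, 2), lambda* = (-7)


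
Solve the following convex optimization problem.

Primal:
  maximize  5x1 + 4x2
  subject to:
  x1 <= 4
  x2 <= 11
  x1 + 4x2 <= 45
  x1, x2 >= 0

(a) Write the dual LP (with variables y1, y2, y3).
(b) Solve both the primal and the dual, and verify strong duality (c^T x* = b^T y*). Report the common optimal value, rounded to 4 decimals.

The standard primal-dual pair for 'max c^T x s.t. A x <= b, x >= 0' is:
  Dual:  min b^T y  s.t.  A^T y >= c,  y >= 0.

So the dual LP is:
  minimize  4y1 + 11y2 + 45y3
  subject to:
    y1 + y3 >= 5
    y2 + 4y3 >= 4
    y1, y2, y3 >= 0

Solving the primal: x* = (4, 10.25).
  primal value c^T x* = 61.
Solving the dual: y* = (4, 0, 1).
  dual value b^T y* = 61.
Strong duality: c^T x* = b^T y*. Confirmed.

61


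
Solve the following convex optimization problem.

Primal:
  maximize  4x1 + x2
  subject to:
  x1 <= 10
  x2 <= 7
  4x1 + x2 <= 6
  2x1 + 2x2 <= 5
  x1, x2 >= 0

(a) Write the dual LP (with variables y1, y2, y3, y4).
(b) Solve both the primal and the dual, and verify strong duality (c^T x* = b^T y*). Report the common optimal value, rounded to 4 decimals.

The standard primal-dual pair for 'max c^T x s.t. A x <= b, x >= 0' is:
  Dual:  min b^T y  s.t.  A^T y >= c,  y >= 0.

So the dual LP is:
  minimize  10y1 + 7y2 + 6y3 + 5y4
  subject to:
    y1 + 4y3 + 2y4 >= 4
    y2 + y3 + 2y4 >= 1
    y1, y2, y3, y4 >= 0

Solving the primal: x* = (1.1667, 1.3333).
  primal value c^T x* = 6.
Solving the dual: y* = (0, 0, 1, 0).
  dual value b^T y* = 6.
Strong duality: c^T x* = b^T y*. Confirmed.

6


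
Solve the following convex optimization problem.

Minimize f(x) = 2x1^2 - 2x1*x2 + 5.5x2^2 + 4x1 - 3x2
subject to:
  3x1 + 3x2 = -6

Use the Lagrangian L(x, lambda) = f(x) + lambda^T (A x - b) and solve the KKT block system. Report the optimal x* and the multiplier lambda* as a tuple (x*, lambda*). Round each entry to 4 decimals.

Form the Lagrangian:
  L(x, lambda) = (1/2) x^T Q x + c^T x + lambda^T (A x - b)
Stationarity (grad_x L = 0): Q x + c + A^T lambda = 0.
Primal feasibility: A x = b.

This gives the KKT block system:
  [ Q   A^T ] [ x     ]   [-c ]
  [ A    0  ] [ lambda ] = [ b ]

Solving the linear system:
  x*      = (-1.7368, -0.2632)
  lambda* = (0.807)
  f(x*)   = -0.6579

x* = (-1.7368, -0.2632), lambda* = (0.807)


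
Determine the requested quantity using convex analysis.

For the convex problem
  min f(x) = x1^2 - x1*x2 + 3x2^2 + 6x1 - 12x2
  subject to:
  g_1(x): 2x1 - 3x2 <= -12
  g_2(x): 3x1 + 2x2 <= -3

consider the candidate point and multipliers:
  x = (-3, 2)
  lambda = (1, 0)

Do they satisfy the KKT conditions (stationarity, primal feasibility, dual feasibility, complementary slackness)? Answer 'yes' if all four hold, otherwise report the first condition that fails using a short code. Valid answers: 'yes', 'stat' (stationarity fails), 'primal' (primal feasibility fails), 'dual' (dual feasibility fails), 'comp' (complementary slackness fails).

Gradient of f: grad f(x) = Q x + c = (-2, 3)
Constraint values g_i(x) = a_i^T x - b_i:
  g_1((-3, 2)) = 0
  g_2((-3, 2)) = -2
Stationarity residual: grad f(x) + sum_i lambda_i a_i = (0, 0)
  -> stationarity OK
Primal feasibility (all g_i <= 0): OK
Dual feasibility (all lambda_i >= 0): OK
Complementary slackness (lambda_i * g_i(x) = 0 for all i): OK

Verdict: yes, KKT holds.

yes


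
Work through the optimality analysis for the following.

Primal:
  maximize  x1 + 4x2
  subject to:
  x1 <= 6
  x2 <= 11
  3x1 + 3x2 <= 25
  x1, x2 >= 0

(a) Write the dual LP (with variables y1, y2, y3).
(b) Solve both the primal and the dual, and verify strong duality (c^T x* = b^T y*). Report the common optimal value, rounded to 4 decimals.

The standard primal-dual pair for 'max c^T x s.t. A x <= b, x >= 0' is:
  Dual:  min b^T y  s.t.  A^T y >= c,  y >= 0.

So the dual LP is:
  minimize  6y1 + 11y2 + 25y3
  subject to:
    y1 + 3y3 >= 1
    y2 + 3y3 >= 4
    y1, y2, y3 >= 0

Solving the primal: x* = (0, 8.3333).
  primal value c^T x* = 33.3333.
Solving the dual: y* = (0, 0, 1.3333).
  dual value b^T y* = 33.3333.
Strong duality: c^T x* = b^T y*. Confirmed.

33.3333


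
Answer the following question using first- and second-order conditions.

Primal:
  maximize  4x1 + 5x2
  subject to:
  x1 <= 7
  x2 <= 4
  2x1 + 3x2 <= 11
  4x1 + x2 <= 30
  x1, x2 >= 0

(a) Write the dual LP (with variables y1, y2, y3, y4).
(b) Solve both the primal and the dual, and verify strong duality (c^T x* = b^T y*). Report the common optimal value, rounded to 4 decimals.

The standard primal-dual pair for 'max c^T x s.t. A x <= b, x >= 0' is:
  Dual:  min b^T y  s.t.  A^T y >= c,  y >= 0.

So the dual LP is:
  minimize  7y1 + 4y2 + 11y3 + 30y4
  subject to:
    y1 + 2y3 + 4y4 >= 4
    y2 + 3y3 + y4 >= 5
    y1, y2, y3, y4 >= 0

Solving the primal: x* = (5.5, 0).
  primal value c^T x* = 22.
Solving the dual: y* = (0, 0, 2, 0).
  dual value b^T y* = 22.
Strong duality: c^T x* = b^T y*. Confirmed.

22


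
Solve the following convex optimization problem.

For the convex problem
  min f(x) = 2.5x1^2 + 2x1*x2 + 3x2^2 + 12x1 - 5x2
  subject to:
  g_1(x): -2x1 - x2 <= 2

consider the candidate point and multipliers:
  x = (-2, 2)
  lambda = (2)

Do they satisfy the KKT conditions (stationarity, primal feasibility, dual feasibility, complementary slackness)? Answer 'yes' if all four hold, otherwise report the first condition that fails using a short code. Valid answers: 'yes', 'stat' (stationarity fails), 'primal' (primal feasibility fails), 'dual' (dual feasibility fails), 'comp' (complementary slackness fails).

Gradient of f: grad f(x) = Q x + c = (6, 3)
Constraint values g_i(x) = a_i^T x - b_i:
  g_1((-2, 2)) = 0
Stationarity residual: grad f(x) + sum_i lambda_i a_i = (2, 1)
  -> stationarity FAILS
Primal feasibility (all g_i <= 0): OK
Dual feasibility (all lambda_i >= 0): OK
Complementary slackness (lambda_i * g_i(x) = 0 for all i): OK

Verdict: the first failing condition is stationarity -> stat.

stat


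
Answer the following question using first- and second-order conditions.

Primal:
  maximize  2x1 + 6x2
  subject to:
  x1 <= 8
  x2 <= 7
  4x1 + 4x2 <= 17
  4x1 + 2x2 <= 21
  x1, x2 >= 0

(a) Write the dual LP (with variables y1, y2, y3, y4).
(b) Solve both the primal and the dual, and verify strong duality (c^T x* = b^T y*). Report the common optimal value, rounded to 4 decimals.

The standard primal-dual pair for 'max c^T x s.t. A x <= b, x >= 0' is:
  Dual:  min b^T y  s.t.  A^T y >= c,  y >= 0.

So the dual LP is:
  minimize  8y1 + 7y2 + 17y3 + 21y4
  subject to:
    y1 + 4y3 + 4y4 >= 2
    y2 + 4y3 + 2y4 >= 6
    y1, y2, y3, y4 >= 0

Solving the primal: x* = (0, 4.25).
  primal value c^T x* = 25.5.
Solving the dual: y* = (0, 0, 1.5, 0).
  dual value b^T y* = 25.5.
Strong duality: c^T x* = b^T y*. Confirmed.

25.5


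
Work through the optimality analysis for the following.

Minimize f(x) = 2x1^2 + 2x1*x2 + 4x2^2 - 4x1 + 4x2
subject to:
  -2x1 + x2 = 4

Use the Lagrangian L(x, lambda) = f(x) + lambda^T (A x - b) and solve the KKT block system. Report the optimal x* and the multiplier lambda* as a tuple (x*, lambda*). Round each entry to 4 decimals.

Form the Lagrangian:
  L(x, lambda) = (1/2) x^T Q x + c^T x + lambda^T (A x - b)
Stationarity (grad_x L = 0): Q x + c + A^T lambda = 0.
Primal feasibility: A x = b.

This gives the KKT block system:
  [ Q   A^T ] [ x     ]   [-c ]
  [ A    0  ] [ lambda ] = [ b ]

Solving the linear system:
  x*      = (-1.7273, 0.5455)
  lambda* = (-4.9091)
  f(x*)   = 14.3636

x* = (-1.7273, 0.5455), lambda* = (-4.9091)


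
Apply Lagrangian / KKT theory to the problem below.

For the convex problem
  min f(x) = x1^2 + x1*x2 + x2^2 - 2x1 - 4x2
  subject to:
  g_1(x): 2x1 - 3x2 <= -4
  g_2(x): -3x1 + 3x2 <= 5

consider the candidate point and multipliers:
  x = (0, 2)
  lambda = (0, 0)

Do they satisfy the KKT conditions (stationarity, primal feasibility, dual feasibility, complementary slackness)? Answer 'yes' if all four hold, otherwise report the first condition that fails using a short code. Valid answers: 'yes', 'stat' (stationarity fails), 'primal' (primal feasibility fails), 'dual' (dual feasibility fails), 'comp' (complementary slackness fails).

Gradient of f: grad f(x) = Q x + c = (0, 0)
Constraint values g_i(x) = a_i^T x - b_i:
  g_1((0, 2)) = -2
  g_2((0, 2)) = 1
Stationarity residual: grad f(x) + sum_i lambda_i a_i = (0, 0)
  -> stationarity OK
Primal feasibility (all g_i <= 0): FAILS
Dual feasibility (all lambda_i >= 0): OK
Complementary slackness (lambda_i * g_i(x) = 0 for all i): OK

Verdict: the first failing condition is primal_feasibility -> primal.

primal


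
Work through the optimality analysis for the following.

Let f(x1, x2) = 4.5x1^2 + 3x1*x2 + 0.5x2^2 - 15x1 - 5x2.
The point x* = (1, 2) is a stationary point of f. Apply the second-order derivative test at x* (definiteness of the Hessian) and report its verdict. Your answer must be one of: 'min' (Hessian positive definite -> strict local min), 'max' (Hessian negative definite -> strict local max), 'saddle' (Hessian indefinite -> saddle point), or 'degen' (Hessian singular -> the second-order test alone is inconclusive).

Compute the Hessian H = grad^2 f:
  H = [[9, 3], [3, 1]]
Verify stationarity: grad f(x*) = H x* + g = (0, 0).
Eigenvalues of H: 0, 10.
H has a zero eigenvalue (singular; positive semidefinite but not definite), so H is neither positive definite, negative definite, nor indefinite. The second-order test alone is inconclusive -> degen.
(Indeed, f is constant along the null direction of H through x*, so x* is not a strict local extremum.)

degen


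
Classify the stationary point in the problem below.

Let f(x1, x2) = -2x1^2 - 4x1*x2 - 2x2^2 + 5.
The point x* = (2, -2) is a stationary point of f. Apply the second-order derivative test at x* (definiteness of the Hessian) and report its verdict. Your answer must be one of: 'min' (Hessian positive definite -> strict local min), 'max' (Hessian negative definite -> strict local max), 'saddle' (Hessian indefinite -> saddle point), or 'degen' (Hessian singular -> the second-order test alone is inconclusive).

Compute the Hessian H = grad^2 f:
  H = [[-4, -4], [-4, -4]]
Verify stationarity: grad f(x*) = H x* + g = (0, 0).
Eigenvalues of H: -8, 0.
H has a zero eigenvalue (singular; negative semidefinite but not definite), so H is neither positive definite, negative definite, nor indefinite. The second-order test alone is inconclusive -> degen.
(Indeed, f is constant along the null direction of H through x*, so x* is not a strict local extremum.)

degen


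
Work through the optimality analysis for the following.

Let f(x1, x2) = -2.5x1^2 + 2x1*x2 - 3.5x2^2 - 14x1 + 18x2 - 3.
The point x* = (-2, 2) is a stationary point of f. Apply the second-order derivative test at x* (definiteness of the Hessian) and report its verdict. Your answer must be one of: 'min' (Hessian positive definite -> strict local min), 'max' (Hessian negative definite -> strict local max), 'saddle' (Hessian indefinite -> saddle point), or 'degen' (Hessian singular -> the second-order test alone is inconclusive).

Compute the Hessian H = grad^2 f:
  H = [[-5, 2], [2, -7]]
Verify stationarity: grad f(x*) = H x* + g = (0, 0).
Eigenvalues of H: -8.2361, -3.7639.
Both eigenvalues < 0, so H is negative definite -> x* is a strict local max.

max


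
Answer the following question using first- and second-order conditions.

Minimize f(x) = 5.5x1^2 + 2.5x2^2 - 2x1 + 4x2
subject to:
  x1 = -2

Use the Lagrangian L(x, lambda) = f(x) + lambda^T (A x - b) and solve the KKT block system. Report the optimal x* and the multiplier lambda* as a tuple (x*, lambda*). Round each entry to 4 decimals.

Form the Lagrangian:
  L(x, lambda) = (1/2) x^T Q x + c^T x + lambda^T (A x - b)
Stationarity (grad_x L = 0): Q x + c + A^T lambda = 0.
Primal feasibility: A x = b.

This gives the KKT block system:
  [ Q   A^T ] [ x     ]   [-c ]
  [ A    0  ] [ lambda ] = [ b ]

Solving the linear system:
  x*      = (-2, -0.8)
  lambda* = (24)
  f(x*)   = 24.4

x* = (-2, -0.8), lambda* = (24)


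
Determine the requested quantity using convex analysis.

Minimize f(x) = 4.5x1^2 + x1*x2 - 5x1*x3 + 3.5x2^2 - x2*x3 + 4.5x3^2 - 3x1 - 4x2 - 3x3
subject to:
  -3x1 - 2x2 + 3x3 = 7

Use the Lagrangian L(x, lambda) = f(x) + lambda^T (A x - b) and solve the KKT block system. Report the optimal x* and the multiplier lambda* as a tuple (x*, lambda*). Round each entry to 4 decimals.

Form the Lagrangian:
  L(x, lambda) = (1/2) x^T Q x + c^T x + lambda^T (A x - b)
Stationarity (grad_x L = 0): Q x + c + A^T lambda = 0.
Primal feasibility: A x = b.

This gives the KKT block system:
  [ Q   A^T ] [ x     ]   [-c ]
  [ A    0  ] [ lambda ] = [ b ]

Solving the linear system:
  x*      = (-0.2437, -0.519, 1.7437)
  lambda* = (-4.8101)
  f(x*)   = 15.6234

x* = (-0.2437, -0.519, 1.7437), lambda* = (-4.8101)


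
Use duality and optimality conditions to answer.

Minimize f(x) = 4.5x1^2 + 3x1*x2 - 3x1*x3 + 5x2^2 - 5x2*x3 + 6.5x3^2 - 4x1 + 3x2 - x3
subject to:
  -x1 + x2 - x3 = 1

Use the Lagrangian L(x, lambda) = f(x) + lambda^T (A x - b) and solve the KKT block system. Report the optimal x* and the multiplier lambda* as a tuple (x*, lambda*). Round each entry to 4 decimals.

Form the Lagrangian:
  L(x, lambda) = (1/2) x^T Q x + c^T x + lambda^T (A x - b)
Stationarity (grad_x L = 0): Q x + c + A^T lambda = 0.
Primal feasibility: A x = b.

This gives the KKT block system:
  [ Q   A^T ] [ x     ]   [-c ]
  [ A    0  ] [ lambda ] = [ b ]

Solving the linear system:
  x*      = (-0.4033, 0.2133, -0.3833)
  lambda* = (-5.84)
  f(x*)   = 4.2383

x* = (-0.4033, 0.2133, -0.3833), lambda* = (-5.84)


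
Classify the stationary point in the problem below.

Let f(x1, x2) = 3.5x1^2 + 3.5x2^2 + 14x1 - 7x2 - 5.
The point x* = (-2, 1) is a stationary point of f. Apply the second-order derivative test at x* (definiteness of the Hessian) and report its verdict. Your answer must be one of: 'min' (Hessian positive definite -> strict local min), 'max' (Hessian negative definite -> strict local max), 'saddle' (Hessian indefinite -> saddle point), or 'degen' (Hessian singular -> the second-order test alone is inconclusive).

Compute the Hessian H = grad^2 f:
  H = [[7, 0], [0, 7]]
Verify stationarity: grad f(x*) = H x* + g = (0, 0).
Eigenvalues of H: 7, 7.
Both eigenvalues > 0, so H is positive definite -> x* is a strict local min.

min


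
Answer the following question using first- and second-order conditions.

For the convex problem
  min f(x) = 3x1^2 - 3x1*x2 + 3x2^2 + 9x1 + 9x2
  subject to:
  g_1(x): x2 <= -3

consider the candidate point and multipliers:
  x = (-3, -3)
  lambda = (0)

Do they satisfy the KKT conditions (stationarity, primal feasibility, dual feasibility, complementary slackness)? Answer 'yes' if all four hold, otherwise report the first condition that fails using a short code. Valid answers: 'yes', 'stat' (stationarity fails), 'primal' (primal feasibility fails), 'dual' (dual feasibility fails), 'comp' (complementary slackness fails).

Gradient of f: grad f(x) = Q x + c = (0, 0)
Constraint values g_i(x) = a_i^T x - b_i:
  g_1((-3, -3)) = 0
Stationarity residual: grad f(x) + sum_i lambda_i a_i = (0, 0)
  -> stationarity OK
Primal feasibility (all g_i <= 0): OK
Dual feasibility (all lambda_i >= 0): OK
Complementary slackness (lambda_i * g_i(x) = 0 for all i): OK

Verdict: yes, KKT holds.

yes


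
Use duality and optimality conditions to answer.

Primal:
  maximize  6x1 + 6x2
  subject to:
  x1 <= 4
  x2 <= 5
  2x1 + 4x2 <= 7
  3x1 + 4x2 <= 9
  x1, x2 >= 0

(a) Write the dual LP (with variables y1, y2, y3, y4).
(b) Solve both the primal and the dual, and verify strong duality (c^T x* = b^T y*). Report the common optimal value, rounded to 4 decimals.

The standard primal-dual pair for 'max c^T x s.t. A x <= b, x >= 0' is:
  Dual:  min b^T y  s.t.  A^T y >= c,  y >= 0.

So the dual LP is:
  minimize  4y1 + 5y2 + 7y3 + 9y4
  subject to:
    y1 + 2y3 + 3y4 >= 6
    y2 + 4y3 + 4y4 >= 6
    y1, y2, y3, y4 >= 0

Solving the primal: x* = (3, 0).
  primal value c^T x* = 18.
Solving the dual: y* = (0, 0, 0, 2).
  dual value b^T y* = 18.
Strong duality: c^T x* = b^T y*. Confirmed.

18


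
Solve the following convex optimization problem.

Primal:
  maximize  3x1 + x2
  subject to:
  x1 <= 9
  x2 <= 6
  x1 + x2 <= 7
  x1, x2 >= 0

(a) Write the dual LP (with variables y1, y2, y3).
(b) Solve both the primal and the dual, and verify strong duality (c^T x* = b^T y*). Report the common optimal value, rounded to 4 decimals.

The standard primal-dual pair for 'max c^T x s.t. A x <= b, x >= 0' is:
  Dual:  min b^T y  s.t.  A^T y >= c,  y >= 0.

So the dual LP is:
  minimize  9y1 + 6y2 + 7y3
  subject to:
    y1 + y3 >= 3
    y2 + y3 >= 1
    y1, y2, y3 >= 0

Solving the primal: x* = (7, 0).
  primal value c^T x* = 21.
Solving the dual: y* = (0, 0, 3).
  dual value b^T y* = 21.
Strong duality: c^T x* = b^T y*. Confirmed.

21


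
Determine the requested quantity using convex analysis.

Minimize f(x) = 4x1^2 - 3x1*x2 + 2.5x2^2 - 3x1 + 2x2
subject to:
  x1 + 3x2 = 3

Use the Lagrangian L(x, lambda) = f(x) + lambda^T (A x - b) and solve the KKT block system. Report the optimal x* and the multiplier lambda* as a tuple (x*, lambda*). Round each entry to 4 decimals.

Form the Lagrangian:
  L(x, lambda) = (1/2) x^T Q x + c^T x + lambda^T (A x - b)
Stationarity (grad_x L = 0): Q x + c + A^T lambda = 0.
Primal feasibility: A x = b.

This gives the KKT block system:
  [ Q   A^T ] [ x     ]   [-c ]
  [ A    0  ] [ lambda ] = [ b ]

Solving the linear system:
  x*      = (0.7895, 0.7368)
  lambda* = (-1.1053)
  f(x*)   = 1.2105

x* = (0.7895, 0.7368), lambda* = (-1.1053)


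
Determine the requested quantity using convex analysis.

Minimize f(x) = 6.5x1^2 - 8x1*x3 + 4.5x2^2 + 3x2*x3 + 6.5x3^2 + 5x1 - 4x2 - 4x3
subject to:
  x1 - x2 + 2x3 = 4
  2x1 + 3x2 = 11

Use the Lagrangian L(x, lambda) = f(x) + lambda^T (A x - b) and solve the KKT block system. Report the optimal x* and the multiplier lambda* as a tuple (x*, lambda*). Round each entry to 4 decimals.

Form the Lagrangian:
  L(x, lambda) = (1/2) x^T Q x + c^T x + lambda^T (A x - b)
Stationarity (grad_x L = 0): Q x + c + A^T lambda = 0.
Primal feasibility: A x = b.

This gives the KKT block system:
  [ Q   A^T ] [ x     ]   [-c ]
  [ A    0  ] [ lambda ] = [ b ]

Solving the linear system:
  x*      = (2.3429, 2.1047, 1.8809)
  lambda* = (-4.0117, -8.1991)
  f(x*)   = 51.0042

x* = (2.3429, 2.1047, 1.8809), lambda* = (-4.0117, -8.1991)
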